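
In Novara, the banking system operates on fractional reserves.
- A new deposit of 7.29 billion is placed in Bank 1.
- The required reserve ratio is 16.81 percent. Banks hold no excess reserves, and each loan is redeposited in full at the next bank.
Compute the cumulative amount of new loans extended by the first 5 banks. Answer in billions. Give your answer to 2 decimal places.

Bank i lends (1 − rr)^i of the original deposit: Bank 1 lends 7.29·0.8319 ≈ 6.0646, Bank 2 lends 7.29·0.8319² ≈ 5.0451, and so on.
Summing a geometric series: total = 7.29·[0.8319·(1 − 0.8319^5) / (1 − 0.8319)] ≈ 21.7027 billion.

21.70 billion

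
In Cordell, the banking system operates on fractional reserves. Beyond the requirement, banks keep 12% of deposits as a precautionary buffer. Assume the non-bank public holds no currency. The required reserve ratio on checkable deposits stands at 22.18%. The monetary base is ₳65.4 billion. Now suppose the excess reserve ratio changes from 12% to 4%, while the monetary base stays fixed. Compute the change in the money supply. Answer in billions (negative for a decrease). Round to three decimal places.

₳58.469 billion

Initially m₁ = 1 / (0.2218 + 0.12) ≈ 2.925688, so M₁ = 2.925688 × 65.4 ≈ 191.34 billion.
After the change m₂ = 1 / (0.2218 + 0.04) ≈ 3.819710, so M₂ = 3.819710 × 65.4 ≈ 249.809 billion.
ΔM = M₂ − M₁ = 249.809 − 191.34 = 58.469 billion.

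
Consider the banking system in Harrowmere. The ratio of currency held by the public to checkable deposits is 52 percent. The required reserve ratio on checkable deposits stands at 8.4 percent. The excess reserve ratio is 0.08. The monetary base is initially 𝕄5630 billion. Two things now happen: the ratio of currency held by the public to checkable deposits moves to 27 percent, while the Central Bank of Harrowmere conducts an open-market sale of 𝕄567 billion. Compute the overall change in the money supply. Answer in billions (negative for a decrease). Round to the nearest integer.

Before: m₁ = (1 + 0.52) / (0.084 + 0.08 + 0.52) ≈ 2.22222, MB₁ = 5630, so M₁ = 2.22222 × 5630 = 12511.0986 billion.
After: m₂ = (1 + 0.27) / (0.084 + 0.08 + 0.27) ≈ 2.92627, MB₂ = 5630 − 567 = 5063, so M₂ = 2.92627 × 5063 ≈ 14815.705 billion.
ΔM = M₂ − M₁ = 14815.705 − 12511.0986 = 2304.6064 billion.

𝕄2305 billion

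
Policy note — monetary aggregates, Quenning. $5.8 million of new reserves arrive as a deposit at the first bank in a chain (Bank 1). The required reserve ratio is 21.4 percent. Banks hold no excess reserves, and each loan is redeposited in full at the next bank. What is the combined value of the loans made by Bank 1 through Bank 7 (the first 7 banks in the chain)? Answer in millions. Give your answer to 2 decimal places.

Bank i lends (1 − rr)^i of the original deposit: Bank 1 lends 5.8·0.7860 = 4.5588, Bank 2 lends 5.8·0.7860² ≈ 3.5832, and so on.
Summing a geometric series: total = 5.8·[0.7860·(1 − 0.7860^7) / (1 − 0.7860)] ≈ 17.3546 million.

$17.35 million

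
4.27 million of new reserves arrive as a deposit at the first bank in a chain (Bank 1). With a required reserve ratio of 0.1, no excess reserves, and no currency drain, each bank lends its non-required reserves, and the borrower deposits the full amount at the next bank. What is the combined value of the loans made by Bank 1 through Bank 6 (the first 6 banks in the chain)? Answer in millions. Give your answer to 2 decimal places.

Bank i lends (1 − rr)^i of the original deposit: Bank 1 lends 4.27·0.9000 = 3.8430, Bank 2 lends 4.27·0.9000² = 3.4587, and so on.
Summing a geometric series: total = 4.27·[0.9000·(1 − 0.9000^6) / (1 − 0.9000)] ≈ 18.0067 million.

18.01 million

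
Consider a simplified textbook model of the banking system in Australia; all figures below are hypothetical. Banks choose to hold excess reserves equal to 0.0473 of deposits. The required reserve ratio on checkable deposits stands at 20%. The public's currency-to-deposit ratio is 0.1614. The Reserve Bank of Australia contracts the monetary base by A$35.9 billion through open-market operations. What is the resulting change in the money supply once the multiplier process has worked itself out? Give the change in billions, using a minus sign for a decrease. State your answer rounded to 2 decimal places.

The money multiplier is m = (1 + c) / (rr + e + c) = (1 + 0.1614) / (0.2 + 0.0473 + 0.1614) ≈ 2.84169.
The sale removes 35.9 billion of base, so ΔM = m × ΔMB = 2.84169 × (−35.9) ≈ -102.0167 billion.

-102.02 billion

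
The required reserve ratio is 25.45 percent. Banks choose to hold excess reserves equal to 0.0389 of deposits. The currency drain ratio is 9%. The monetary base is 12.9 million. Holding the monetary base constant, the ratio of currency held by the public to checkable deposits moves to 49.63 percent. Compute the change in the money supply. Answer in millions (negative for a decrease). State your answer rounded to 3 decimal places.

-12.232 million

Initially m₁ = (1 + 0.09) / (0.2545 + 0.0389 + 0.09) ≈ 2.842984, so M₁ = 2.842984 × 12.9 ≈ 36.6745 million.
After the change m₂ = (1 + 0.4963) / (0.2545 + 0.0389 + 0.4963) ≈ 1.894770, so M₂ = 1.894770 × 12.9 ≈ 24.4425 million.
ΔM = M₂ − M₁ = 24.4425 − 36.6745 = -12.232 million.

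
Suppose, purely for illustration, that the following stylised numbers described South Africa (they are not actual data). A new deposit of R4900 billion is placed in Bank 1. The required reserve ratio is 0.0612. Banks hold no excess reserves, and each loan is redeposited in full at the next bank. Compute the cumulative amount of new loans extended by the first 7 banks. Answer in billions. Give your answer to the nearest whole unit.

R26856 billion

Bank i lends (1 − rr)^i of the original deposit: Bank 1 lends 4900·0.9388 = 4600.1200, Bank 2 lends 4900·0.9388² ≈ 4318.5927, and so on.
Summing a geometric series: total = 4900·[0.9388·(1 − 0.9388^7) / (1 − 0.9388)] ≈ 26856.2196 billion.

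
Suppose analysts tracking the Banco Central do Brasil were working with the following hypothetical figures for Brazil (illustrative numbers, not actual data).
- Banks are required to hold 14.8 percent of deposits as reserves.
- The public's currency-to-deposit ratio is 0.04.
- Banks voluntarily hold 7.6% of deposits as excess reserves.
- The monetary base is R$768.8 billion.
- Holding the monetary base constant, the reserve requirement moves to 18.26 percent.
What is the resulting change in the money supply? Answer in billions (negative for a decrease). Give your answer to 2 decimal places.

Initially m₁ = (1 + 0.04) / (0.148 + 0.076 + 0.04) ≈ 3.939394, so M₁ = 3.939394 × 768.8 ≈ 3028.6061 billion.
After the change m₂ = (1 + 0.04) / (0.1826 + 0.076 + 0.04) ≈ 3.482920, so M₂ = 3.482920 × 768.8 ≈ 2677.6689 billion.
ΔM = M₂ − M₁ = 2677.6689 − 3028.6061 = -350.9372 billion.

-350.94 billion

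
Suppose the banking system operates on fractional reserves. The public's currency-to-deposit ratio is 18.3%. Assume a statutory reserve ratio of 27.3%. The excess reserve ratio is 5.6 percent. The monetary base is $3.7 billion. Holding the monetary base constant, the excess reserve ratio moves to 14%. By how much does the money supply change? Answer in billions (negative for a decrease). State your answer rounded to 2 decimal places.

Initially m₁ = (1 + 0.183) / (0.273 + 0.056 + 0.183) ≈ 2.3105, so M₁ = 2.3105 × 3.7 ≈ 8.5489 billion.
After the change m₂ = (1 + 0.183) / (0.273 + 0.14 + 0.183) ≈ 1.9849, so M₂ = 1.9849 × 3.7 ≈ 7.3441 billion.
ΔM = M₂ − M₁ = 7.3441 − 8.5489 = -1.2048 billion.

-1.20 billion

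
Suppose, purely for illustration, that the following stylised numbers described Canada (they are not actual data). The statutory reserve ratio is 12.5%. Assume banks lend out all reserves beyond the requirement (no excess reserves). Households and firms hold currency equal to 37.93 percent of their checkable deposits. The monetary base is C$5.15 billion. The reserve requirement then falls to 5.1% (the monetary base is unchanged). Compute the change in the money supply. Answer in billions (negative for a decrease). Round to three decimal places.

C$2.422 billion

Initially m₁ = (1 + 0.3793) / (0.125 + 0.3793) ≈ 2.73508, so M₁ = 2.73508 × 5.15 ≈ 14.0857 billion.
After the change m₂ = (1 + 0.3793) / (0.051 + 0.3793) ≈ 3.20544, so M₂ = 3.20544 × 5.15 ≈ 16.508 billion.
ΔM = M₂ − M₁ = 16.508 − 14.0857 = 2.4223 billion.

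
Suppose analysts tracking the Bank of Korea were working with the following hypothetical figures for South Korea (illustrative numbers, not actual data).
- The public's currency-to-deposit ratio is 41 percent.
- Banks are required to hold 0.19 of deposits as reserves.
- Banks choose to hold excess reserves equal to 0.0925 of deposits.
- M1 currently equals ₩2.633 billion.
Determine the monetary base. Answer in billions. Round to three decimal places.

The money multiplier is m = (1 + c) / (rr + e + c) = (1 + 0.41) / (0.19 + 0.0925 + 0.41) ≈ 2.03610.
MB = M / m = 2.633 / 2.03610 ≈ 1.2932 billion.

₩1.293 billion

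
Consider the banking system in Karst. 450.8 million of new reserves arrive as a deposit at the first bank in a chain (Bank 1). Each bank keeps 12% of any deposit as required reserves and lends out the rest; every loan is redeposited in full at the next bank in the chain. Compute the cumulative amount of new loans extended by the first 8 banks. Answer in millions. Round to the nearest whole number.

2117 million

Bank i lends (1 − rr)^i of the original deposit: Bank 1 lends 450.8·0.8800 = 396.7040, Bank 2 lends 450.8·0.8800² ≈ 349.0995, and so on.
Summing a geometric series: total = 450.8·[0.8800·(1 − 0.8800^8) / (1 − 0.8800)] ≈ 2116.9629 million.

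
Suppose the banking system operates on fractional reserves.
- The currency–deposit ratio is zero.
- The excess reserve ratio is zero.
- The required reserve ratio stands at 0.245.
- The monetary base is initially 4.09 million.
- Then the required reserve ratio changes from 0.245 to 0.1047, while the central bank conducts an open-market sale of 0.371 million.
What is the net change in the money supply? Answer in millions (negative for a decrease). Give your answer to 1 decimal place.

Before: m₁ = 1 / (0.245) ≈ 4.0816, MB₁ = 4.09, so M₁ = 4.0816 × 4.09 ≈ 16.6937 million.
After: m₂ = 1 / (0.1047) ≈ 9.5511, MB₂ = 4.09 − 0.371 = 3.719, so M₂ = 9.5511 × 3.719 ≈ 35.5205 million.
ΔM = M₂ − M₁ = 35.5205 − 16.6937 = 18.8268 million.

18.8 million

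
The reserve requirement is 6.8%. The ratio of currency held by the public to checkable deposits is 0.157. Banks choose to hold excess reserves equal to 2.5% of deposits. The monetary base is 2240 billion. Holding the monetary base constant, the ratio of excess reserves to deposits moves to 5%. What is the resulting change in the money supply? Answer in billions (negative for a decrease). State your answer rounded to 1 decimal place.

-942.4 billion

Initially m₁ = (1 + 0.157) / (0.068 + 0.025 + 0.157) = 4.628000, so M₁ = 4.628000 × 2240 = 10366.72 billion.
After the change m₂ = (1 + 0.157) / (0.068 + 0.05 + 0.157) ≈ 4.207273, so M₂ = 4.207273 × 2240 ≈ 9424.2915 billion.
ΔM = M₂ − M₁ = 9424.2915 − 10366.72 = -942.4285 billion.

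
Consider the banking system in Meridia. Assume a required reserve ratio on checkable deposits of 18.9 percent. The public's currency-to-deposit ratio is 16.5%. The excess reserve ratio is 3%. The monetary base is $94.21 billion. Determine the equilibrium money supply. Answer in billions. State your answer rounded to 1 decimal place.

$285.8 billion

The money multiplier is m = (1 + c) / (rr + e + c) = (1 + 0.165) / (0.189 + 0.03 + 0.165) ≈ 3.0339.
So M = m × MB = 3.0339 × 94.21 ≈ 285.8237 billion.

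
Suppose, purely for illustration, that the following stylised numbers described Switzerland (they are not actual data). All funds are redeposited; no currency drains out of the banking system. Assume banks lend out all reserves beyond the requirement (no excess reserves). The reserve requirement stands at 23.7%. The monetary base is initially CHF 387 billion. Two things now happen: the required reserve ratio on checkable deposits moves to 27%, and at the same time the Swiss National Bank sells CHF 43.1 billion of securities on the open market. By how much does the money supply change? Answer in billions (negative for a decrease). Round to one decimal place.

Before: m₁ = 1 / (0.237) ≈ 4.21941, MB₁ = 387, so M₁ = 4.21941 × 387 ≈ 1632.9117 billion.
After: m₂ = 1 / (0.27) ≈ 3.70370, MB₂ = 387 − 43.1 = 343.9, so M₂ = 3.70370 × 343.9 ≈ 1273.7024 billion.
ΔM = M₂ − M₁ = 1273.7024 − 1632.9117 = -359.2093 billion.

-359.2 billion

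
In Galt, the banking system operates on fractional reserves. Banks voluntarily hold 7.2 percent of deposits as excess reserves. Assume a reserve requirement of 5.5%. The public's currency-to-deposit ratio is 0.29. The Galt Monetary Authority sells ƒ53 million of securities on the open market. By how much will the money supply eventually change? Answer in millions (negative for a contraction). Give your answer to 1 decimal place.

-164.0 million

The money multiplier is m = (1 + c) / (rr + e + c) = (1 + 0.29) / (0.055 + 0.072 + 0.29) ≈ 3.0935.
The sale removes 53 million of base, so ΔM = m × ΔMB = 3.0935 × (−53) = -163.9555 million.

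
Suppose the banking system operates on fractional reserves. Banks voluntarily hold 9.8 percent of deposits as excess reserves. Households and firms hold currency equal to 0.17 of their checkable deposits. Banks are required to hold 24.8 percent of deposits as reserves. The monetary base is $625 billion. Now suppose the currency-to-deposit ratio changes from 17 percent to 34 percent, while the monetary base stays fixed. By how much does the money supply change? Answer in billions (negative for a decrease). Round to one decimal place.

Initially m₁ = (1 + 0.17) / (0.248 + 0.098 + 0.17) ≈ 2.26744, so M₁ = 2.26744 × 625 = 1417.15 billion.
After the change m₂ = (1 + 0.34) / (0.248 + 0.098 + 0.34) ≈ 1.95335, so M₂ = 1.95335 × 625 ≈ 1220.8438 billion.
ΔM = M₂ − M₁ = 1220.8438 − 1417.15 = -196.3062 billion.

-196.3 billion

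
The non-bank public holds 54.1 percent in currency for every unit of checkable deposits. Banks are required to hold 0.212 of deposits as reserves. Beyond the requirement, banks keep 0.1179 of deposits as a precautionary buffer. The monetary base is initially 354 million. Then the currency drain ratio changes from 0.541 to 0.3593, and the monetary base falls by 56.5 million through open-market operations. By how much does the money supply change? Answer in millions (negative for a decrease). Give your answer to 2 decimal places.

Before: m₁ = (1 + 0.541) / (0.212 + 0.1179 + 0.541) ≈ 1.769434, MB₁ = 354, so M₁ = 1.769434 × 354 ≈ 626.3796 million.
After: m₂ = (1 + 0.3593) / (0.212 + 0.1179 + 0.3593) ≈ 1.972287, MB₂ = 354 − 56.5 = 297.5, so M₂ = 1.972287 × 297.5 ≈ 586.7554 million.
ΔM = M₂ − M₁ = 586.7554 − 626.3796 = -39.6242 million.

-39.62 million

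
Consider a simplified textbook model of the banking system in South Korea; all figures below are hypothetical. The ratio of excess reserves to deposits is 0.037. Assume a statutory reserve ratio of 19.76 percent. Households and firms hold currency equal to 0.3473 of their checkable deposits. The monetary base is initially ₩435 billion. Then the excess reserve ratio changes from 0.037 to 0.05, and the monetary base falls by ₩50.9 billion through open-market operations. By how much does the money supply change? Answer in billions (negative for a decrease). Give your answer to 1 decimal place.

-137.3 billion

Before: m₁ = (1 + 0.3473) / (0.1976 + 0.037 + 0.3473) ≈ 2.31535, MB₁ = 435, so M₁ = 2.31535 × 435 ≈ 1007.1772 billion.
After: m₂ = (1 + 0.3473) / (0.1976 + 0.05 + 0.3473) ≈ 2.26475, MB₂ = 435 − 50.9 = 384.1, so M₂ = 2.26475 × 384.1 ≈ 869.8905 billion.
ΔM = M₂ − M₁ = 869.8905 − 1007.1772 = -137.2867 billion.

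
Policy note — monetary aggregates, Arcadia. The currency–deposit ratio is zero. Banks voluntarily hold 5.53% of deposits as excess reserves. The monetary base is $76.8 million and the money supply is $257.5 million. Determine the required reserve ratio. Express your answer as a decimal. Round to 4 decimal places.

Using m = M/MB = 257.5/76.8 ≈ 3.352865. Since m = (1 + c)/(c + rr + e), the denominator satisfies c + rr + e = (1 + c)/m = (1 + 0) / 3.352865 ≈ 0.298252.
With c = 0 and e = 0.0553, the required reserve ratio is 0.298252 − 0 − 0.0553 = 0.242952.

0.2430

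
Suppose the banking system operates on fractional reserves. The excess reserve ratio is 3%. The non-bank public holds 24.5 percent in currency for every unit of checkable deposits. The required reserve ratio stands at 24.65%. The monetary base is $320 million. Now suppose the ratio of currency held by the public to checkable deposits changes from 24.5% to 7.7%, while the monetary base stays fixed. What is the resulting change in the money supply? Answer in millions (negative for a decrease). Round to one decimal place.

Initially m₁ = (1 + 0.245) / (0.2465 + 0.03 + 0.245) ≈ 2.38734, so M₁ = 2.38734 × 320 = 763.9488 million.
After the change m₂ = (1 + 0.077) / (0.2465 + 0.03 + 0.077) ≈ 3.04668, so M₂ = 3.04668 × 320 = 974.9376 million.
ΔM = M₂ − M₁ = 974.9376 − 763.9488 = 210.9888 million.

$211.0 million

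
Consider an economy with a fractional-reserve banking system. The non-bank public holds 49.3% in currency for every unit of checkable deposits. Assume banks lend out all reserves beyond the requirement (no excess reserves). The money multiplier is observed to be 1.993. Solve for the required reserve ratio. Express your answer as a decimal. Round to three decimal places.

Using m = 1.993. Since m = (1 + c)/(c + rr + e), the denominator satisfies c + rr + e = (1 + c)/m = (1 + 0.493) / 1.993 ≈ 0.749122.
With c = 0.493 and e = 0, the required reserve ratio is 0.749122 − 0.493 − 0 = 0.256122.

0.256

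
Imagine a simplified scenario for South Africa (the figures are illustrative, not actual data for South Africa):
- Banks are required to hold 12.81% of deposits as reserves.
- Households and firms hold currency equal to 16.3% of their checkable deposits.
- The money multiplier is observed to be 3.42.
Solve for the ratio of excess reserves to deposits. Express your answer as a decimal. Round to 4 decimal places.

0.0490

Using m = 3.42. Since m = (1 + c)/(c + rr + e), the denominator satisfies c + rr + e = (1 + c)/m = (1 + 0.163) / 3.42 ≈ 0.340058.
With c = 0.163 and rr = 0.1281, the ratio of excess reserves to deposits is 0.340058 − 0.163 − 0.1281 = 0.048958.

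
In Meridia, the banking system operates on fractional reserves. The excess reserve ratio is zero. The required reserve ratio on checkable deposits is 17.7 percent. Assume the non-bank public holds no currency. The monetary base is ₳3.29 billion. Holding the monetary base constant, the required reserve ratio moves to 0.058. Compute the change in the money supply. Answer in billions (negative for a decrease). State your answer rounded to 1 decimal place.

₳38.1 billion

Initially m₁ = 1 / (0.177) ≈ 5.6497, so M₁ = 5.6497 × 3.29 ≈ 18.5875 billion.
After the change m₂ = 1 / (0.058) ≈ 17.2414, so M₂ = 17.2414 × 3.29 ≈ 56.7242 billion.
ΔM = M₂ − M₁ = 56.7242 − 18.5875 = 38.1367 billion.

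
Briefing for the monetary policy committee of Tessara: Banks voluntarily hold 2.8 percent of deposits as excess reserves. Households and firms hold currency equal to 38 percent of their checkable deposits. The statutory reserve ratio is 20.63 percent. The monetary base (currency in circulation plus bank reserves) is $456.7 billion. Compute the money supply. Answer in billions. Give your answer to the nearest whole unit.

The money multiplier is m = (1 + c) / (rr + e + c) = (1 + 0.38) / (0.2063 + 0.028 + 0.38) ≈ 2.2465.
So M = m × MB = 2.2465 × 456.7 ≈ 1025.9766 billion.

$1026 billion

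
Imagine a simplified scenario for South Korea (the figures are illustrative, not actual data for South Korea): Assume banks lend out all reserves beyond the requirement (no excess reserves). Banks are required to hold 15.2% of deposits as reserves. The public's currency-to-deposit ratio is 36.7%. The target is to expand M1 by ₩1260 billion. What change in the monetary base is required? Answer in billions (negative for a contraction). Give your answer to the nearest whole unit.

The money multiplier is m = (1 + c) / (rr + c) = (1 + 0.367) / (0.152 + 0.367) ≈ 2.63391.
ΔMB = ΔM / m = (+1260) / 2.63391 ≈ 478.3763 billion.

₩478 billion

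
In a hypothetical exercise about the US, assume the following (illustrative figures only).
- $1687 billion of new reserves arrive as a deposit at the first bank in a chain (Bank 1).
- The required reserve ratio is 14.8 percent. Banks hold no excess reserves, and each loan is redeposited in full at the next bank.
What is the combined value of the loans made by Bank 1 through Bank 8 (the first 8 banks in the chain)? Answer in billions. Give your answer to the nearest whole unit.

$7015 billion

Bank i lends (1 − rr)^i of the original deposit: Bank 1 lends 1687·0.8520 = 1437.3240, Bank 2 lends 1687·0.8520² ≈ 1224.6000, and so on.
Summing a geometric series: total = 1687·[0.8520·(1 − 0.8520^8) / (1 − 0.8520)] ≈ 7015.0909 billion.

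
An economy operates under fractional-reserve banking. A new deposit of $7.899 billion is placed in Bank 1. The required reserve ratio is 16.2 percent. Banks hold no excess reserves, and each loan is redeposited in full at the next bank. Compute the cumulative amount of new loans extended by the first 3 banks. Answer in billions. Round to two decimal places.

Bank i lends (1 − rr)^i of the original deposit: Bank 1 lends 7.899·0.8380 ≈ 6.6194, Bank 2 lends 7.899·0.8380² ≈ 5.5470, and so on.
Summing a geometric series: total = 7.899·[0.8380·(1 − 0.8380^3) / (1 − 0.8380)] ≈ 16.8148 billion.

$16.81 billion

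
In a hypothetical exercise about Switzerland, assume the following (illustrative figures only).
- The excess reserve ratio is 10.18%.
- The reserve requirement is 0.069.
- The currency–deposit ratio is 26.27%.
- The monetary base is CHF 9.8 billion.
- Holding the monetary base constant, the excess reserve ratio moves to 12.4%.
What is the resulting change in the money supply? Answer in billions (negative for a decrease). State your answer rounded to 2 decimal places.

Initially m₁ = (1 + 0.2627) / (0.069 + 0.1018 + 0.2627) ≈ 2.9128, so M₁ = 2.9128 × 9.8 ≈ 28.5454 billion.
After the change m₂ = (1 + 0.2627) / (0.069 + 0.124 + 0.2627) ≈ 2.7709, so M₂ = 2.7709 × 9.8 ≈ 27.1548 billion.
ΔM = M₂ − M₁ = 27.1548 − 28.5454 = -1.3906 billion.

-1.39 billion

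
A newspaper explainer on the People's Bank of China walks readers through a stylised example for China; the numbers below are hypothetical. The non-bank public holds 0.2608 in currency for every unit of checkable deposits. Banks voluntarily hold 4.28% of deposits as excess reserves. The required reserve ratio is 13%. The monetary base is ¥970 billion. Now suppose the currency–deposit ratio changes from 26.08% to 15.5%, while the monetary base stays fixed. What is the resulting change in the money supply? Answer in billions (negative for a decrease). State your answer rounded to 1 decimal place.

Initially m₁ = (1 + 0.2608) / (0.13 + 0.0428 + 0.2608) ≈ 2.90775, so M₁ = 2.90775 × 970 = 2820.5175 billion.
After the change m₂ = (1 + 0.155) / (0.13 + 0.0428 + 0.155) ≈ 3.52349, so M₂ = 3.52349 × 970 = 3417.7853 billion.
ΔM = M₂ − M₁ = 3417.7853 − 2820.5175 = 597.2678 billion.

¥597.3 billion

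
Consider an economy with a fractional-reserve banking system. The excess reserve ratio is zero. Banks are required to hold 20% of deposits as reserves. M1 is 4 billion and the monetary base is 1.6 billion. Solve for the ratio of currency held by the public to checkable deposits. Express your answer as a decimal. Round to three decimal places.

Using m = M/MB = 4/1.6 = 2.500000. From m = (1 + c)/(c + rr + e), rearranging gives 1 + c = m·(c + rr + e), so c·(1 − m) = m·(rr + e) − 1.
Hence c = [m·(rr + e) − 1]/(1 − m) = [2.500000 × (0.2 + 0) − 1] / (1 − 2.500000) ≈ 0.333333.

0.333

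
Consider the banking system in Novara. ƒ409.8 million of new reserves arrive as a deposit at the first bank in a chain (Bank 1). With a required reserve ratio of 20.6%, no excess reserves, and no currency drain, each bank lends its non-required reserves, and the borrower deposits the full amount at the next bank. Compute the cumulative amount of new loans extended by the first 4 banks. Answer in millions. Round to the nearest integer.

ƒ952 million

Bank i lends (1 − rr)^i of the original deposit: Bank 1 lends 409.8·0.7940 = 325.3812, Bank 2 lends 409.8·0.7940² ≈ 258.3527, and so on.
Summing a geometric series: total = 409.8·[0.7940·(1 − 0.7940^4) / (1 − 0.7940)] ≈ 951.7407 million.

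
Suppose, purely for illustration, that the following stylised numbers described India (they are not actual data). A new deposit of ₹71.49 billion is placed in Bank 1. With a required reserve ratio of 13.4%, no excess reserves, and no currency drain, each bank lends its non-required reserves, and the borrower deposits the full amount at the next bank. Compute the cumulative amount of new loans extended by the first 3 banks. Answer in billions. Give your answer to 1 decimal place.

₹162.0 billion

Bank i lends (1 − rr)^i of the original deposit: Bank 1 lends 71.49·0.8660 ≈ 61.9103, Bank 2 lends 71.49·0.8660² ≈ 53.6144, and so on.
Summing a geometric series: total = 71.49·[0.8660·(1 − 0.8660^3) / (1 − 0.8660)] ≈ 161.9547 billion.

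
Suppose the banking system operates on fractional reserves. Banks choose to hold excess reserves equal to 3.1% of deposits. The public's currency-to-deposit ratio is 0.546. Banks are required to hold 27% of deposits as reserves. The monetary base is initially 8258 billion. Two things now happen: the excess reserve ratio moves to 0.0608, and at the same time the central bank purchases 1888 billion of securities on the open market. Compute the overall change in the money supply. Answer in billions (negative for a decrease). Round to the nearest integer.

Before: m₁ = (1 + 0.546) / (0.27 + 0.031 + 0.546) ≈ 1.825266, MB₁ = 8258, so M₁ = 1.825266 × 8258 ≈ 15073.0466 billion.
After: m₂ = (1 + 0.546) / (0.27 + 0.0608 + 0.546) ≈ 1.763230, MB₂ = 8258 + 1888 = 10146, so M₂ = 1.763230 × 10146 ≈ 17889.7316 billion.
ΔM = M₂ − M₁ = 17889.7316 − 15073.0466 = 2816.685 billion.

2817 billion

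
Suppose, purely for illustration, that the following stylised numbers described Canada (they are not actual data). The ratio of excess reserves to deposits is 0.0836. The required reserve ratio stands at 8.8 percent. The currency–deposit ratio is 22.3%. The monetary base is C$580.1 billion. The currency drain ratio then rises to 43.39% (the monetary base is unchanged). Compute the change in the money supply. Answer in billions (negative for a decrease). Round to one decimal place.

Initially m₁ = (1 + 0.223) / (0.088 + 0.0836 + 0.223) ≈ 3.09934, so M₁ = 3.09934 × 580.1 ≈ 1797.9271 billion.
After the change m₂ = (1 + 0.4339) / (0.088 + 0.0836 + 0.4339) ≈ 2.36813, so M₂ = 2.36813 × 580.1 ≈ 1373.7522 billion.
ΔM = M₂ − M₁ = 1373.7522 − 1797.9271 = -424.1749 billion.

-424.2 billion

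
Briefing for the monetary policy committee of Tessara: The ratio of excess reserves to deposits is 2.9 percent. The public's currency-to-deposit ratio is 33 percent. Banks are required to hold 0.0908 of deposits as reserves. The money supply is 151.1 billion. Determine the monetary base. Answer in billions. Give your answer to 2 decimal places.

The money multiplier is m = (1 + c) / (rr + e + c) = (1 + 0.33) / (0.0908 + 0.029 + 0.33) ≈ 2.956870.
MB = M / m = 151.1 / 2.956870 ≈ 51.1013 billion.

51.10 billion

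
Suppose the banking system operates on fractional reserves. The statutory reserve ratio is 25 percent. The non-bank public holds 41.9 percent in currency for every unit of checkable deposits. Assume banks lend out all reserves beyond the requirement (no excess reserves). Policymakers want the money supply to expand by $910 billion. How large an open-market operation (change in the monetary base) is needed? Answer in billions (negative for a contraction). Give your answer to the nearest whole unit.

The money multiplier is m = (1 + c) / (rr + c) = (1 + 0.419) / (0.25 + 0.419) ≈ 2.1211.
ΔMB = ΔM / m = (+910) / 2.1211 ≈ 429.0227 billion.

$429 billion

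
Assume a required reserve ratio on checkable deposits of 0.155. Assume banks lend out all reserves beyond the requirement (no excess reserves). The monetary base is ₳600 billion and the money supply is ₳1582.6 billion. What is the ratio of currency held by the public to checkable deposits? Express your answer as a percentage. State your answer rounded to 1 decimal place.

Using m = M/MB = 1582.6/600 ≈ 2.637667. From m = (1 + c)/(c + rr + e), rearranging gives 1 + c = m·(c + rr + e), so c·(1 − m) = m·(rr + e) − 1.
Hence c = [m·(rr + e) − 1]/(1 − m) = [2.637667 × (0.155 + 0) − 1] / (1 − 2.637667) ≈ 0.360978.

36.1%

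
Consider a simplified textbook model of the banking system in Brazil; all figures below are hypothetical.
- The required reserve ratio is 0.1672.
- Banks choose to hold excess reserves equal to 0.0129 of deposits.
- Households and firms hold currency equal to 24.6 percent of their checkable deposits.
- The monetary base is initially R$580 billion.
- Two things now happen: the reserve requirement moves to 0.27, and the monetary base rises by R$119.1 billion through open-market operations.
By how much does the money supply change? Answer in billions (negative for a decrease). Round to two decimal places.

-49.07 billion

Before: m₁ = (1 + 0.246) / (0.1672 + 0.0129 + 0.246) ≈ 2.924196, MB₁ = 580, so M₁ = 2.924196 × 580 ≈ 1696.0337 billion.
After: m₂ = (1 + 0.246) / (0.27 + 0.0129 + 0.246) ≈ 2.355833, MB₂ = 580 + 119.1 = 699.1, so M₂ = 2.355833 × 699.1 ≈ 1646.9629 billion.
ΔM = M₂ − M₁ = 1646.9629 − 1696.0337 = -49.0708 billion.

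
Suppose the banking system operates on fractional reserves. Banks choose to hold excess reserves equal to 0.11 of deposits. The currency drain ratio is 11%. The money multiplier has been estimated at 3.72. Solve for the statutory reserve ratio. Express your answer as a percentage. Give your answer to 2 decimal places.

7.84%

Using m = 3.72. Since m = (1 + c)/(c + rr + e), the denominator satisfies c + rr + e = (1 + c)/m = (1 + 0.11) / 3.72 ≈ 0.298387.
With c = 0.11 and e = 0.11, the statutory reserve ratio is 0.298387 − 0.11 − 0.11 = 0.078387.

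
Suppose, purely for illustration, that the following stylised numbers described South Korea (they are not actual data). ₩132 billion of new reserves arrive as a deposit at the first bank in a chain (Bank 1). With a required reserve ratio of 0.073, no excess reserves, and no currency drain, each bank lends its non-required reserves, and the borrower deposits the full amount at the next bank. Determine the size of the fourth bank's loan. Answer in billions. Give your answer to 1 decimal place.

₩97.5 billion

Each bank lends a fraction (1 − rr) = 0.9270 of the deposit it receives, so Bank 4 receives 132·0.9270^3 and lends 132·0.9270^4 ≈ 97.4749 billion.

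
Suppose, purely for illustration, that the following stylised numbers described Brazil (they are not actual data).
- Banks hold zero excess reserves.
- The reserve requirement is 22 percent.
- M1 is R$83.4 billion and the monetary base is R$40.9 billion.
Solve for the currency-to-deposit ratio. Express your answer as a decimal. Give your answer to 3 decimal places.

0.531

Using m = M/MB = 83.4/40.9 ≈ 2.039120. From m = (1 + c)/(c + rr + e), rearranging gives 1 + c = m·(c + rr + e), so c·(1 − m) = m·(rr + e) − 1.
Hence c = [m·(rr + e) − 1]/(1 − m) = [2.039120 × (0.22 + 0) − 1] / (1 − 2.039120) ≈ 0.530635.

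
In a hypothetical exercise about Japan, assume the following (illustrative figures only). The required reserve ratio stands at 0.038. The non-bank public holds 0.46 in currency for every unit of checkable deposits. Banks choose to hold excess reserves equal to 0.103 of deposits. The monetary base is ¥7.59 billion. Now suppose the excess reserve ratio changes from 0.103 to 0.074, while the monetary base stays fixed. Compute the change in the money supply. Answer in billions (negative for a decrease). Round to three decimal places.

¥0.935 billion

Initially m₁ = (1 + 0.46) / (0.038 + 0.103 + 0.46) ≈ 2.42928, so M₁ = 2.42928 × 7.59 ≈ 18.4382 billion.
After the change m₂ = (1 + 0.46) / (0.038 + 0.074 + 0.46) ≈ 2.55245, so M₂ = 2.55245 × 7.59 ≈ 19.3731 billion.
ΔM = M₂ − M₁ = 19.3731 − 18.4382 = 0.9349 billion.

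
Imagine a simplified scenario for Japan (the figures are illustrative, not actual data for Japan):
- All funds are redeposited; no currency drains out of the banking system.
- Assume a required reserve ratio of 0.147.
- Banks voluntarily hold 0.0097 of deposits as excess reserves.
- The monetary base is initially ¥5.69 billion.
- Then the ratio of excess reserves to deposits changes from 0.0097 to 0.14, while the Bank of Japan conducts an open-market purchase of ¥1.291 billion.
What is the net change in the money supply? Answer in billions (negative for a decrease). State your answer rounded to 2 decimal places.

-11.99 billion

Before: m₁ = 1 / (0.147 + 0.0097) ≈ 6.3816, MB₁ = 5.69, so M₁ = 6.3816 × 5.69 ≈ 36.3113 billion.
After: m₂ = 1 / (0.147 + 0.14) ≈ 3.4843, MB₂ = 5.69 + 1.291 = 6.981, so M₂ = 3.4843 × 6.981 ≈ 24.3239 billion.
ΔM = M₂ − M₁ = 24.3239 − 36.3113 = -11.9874 billion.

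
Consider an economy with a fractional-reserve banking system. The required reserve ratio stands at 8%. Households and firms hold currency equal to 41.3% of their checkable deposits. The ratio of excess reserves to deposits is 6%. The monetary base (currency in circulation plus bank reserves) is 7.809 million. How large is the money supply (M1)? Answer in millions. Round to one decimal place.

The money multiplier is m = (1 + c) / (rr + e + c) = (1 + 0.413) / (0.08 + 0.06 + 0.413) ≈ 2.5552.
So M = m × MB = 2.5552 × 7.809 ≈ 19.9536 million.

20.0 million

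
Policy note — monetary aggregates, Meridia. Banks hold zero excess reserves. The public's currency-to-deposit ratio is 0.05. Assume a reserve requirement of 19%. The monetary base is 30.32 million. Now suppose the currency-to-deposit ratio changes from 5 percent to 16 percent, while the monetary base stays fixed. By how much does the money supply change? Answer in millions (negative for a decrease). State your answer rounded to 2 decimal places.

Initially m₁ = (1 + 0.05) / (0.19 + 0.05) = 4.37500, so M₁ = 4.37500 × 30.32 = 132.65 million.
After the change m₂ = (1 + 0.16) / (0.19 + 0.16) ≈ 3.31429, so M₂ = 3.31429 × 30.32 ≈ 100.4893 million.
ΔM = M₂ − M₁ = 100.4893 − 132.65 = -32.1607 million.

-32.16 million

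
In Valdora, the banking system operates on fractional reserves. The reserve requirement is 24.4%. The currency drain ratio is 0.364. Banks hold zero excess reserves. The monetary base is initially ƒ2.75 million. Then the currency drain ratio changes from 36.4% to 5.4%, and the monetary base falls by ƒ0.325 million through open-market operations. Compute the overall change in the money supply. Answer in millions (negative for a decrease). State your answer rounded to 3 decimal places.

Before: m₁ = (1 + 0.364) / (0.244 + 0.364) ≈ 2.24342, MB₁ = 2.75, so M₁ = 2.24342 × 2.75 ≈ 6.1694 million.
After: m₂ = (1 + 0.054) / (0.244 + 0.054) ≈ 3.53691, MB₂ = 2.75 − 0.325 = 2.425, so M₂ = 3.53691 × 2.425 ≈ 8.577 million.
ΔM = M₂ − M₁ = 8.577 − 6.1694 = 2.4076 million.

ƒ2.408 million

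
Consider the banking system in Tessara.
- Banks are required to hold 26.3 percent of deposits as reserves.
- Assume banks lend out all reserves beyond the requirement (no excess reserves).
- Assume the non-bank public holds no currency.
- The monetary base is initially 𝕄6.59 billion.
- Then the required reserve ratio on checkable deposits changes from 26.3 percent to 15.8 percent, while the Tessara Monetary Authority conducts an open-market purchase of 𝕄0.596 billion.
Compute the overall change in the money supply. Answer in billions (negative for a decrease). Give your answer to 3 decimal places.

𝕄20.424 billion

Before: m₁ = 1 / (0.263) ≈ 3.80228, MB₁ = 6.59, so M₁ = 3.80228 × 6.59 ≈ 25.057 billion.
After: m₂ = 1 / (0.158) ≈ 6.32911, MB₂ = 6.59 + 0.596 = 7.186, so M₂ = 6.32911 × 7.186 ≈ 45.481 billion.
ΔM = M₂ − M₁ = 45.481 − 25.057 = 20.424 billion.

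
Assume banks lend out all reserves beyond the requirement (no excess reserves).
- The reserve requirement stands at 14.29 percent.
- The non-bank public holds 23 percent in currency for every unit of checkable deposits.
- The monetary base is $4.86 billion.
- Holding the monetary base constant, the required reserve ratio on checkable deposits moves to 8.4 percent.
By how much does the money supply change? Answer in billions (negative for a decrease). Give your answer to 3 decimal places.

Initially m₁ = (1 + 0.23) / (0.1429 + 0.23) ≈ 3.29847, so M₁ = 3.29847 × 4.86 ≈ 16.0306 billion.
After the change m₂ = (1 + 0.23) / (0.084 + 0.23) ≈ 3.91720, so M₂ = 3.91720 × 4.86 ≈ 19.0376 billion.
ΔM = M₂ − M₁ = 19.0376 − 16.0306 = 3.007 billion.

$3.007 billion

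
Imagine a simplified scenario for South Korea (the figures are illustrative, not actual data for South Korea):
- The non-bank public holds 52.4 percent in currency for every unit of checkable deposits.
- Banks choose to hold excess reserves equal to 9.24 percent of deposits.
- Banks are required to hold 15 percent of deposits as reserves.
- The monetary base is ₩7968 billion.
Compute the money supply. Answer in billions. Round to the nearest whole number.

₩15845 billion

The money multiplier is m = (1 + c) / (rr + e + c) = (1 + 0.524) / (0.15 + 0.0924 + 0.524) ≈ 1.98852.
So M = m × MB = 1.98852 × 7968 ≈ 15844.5274 billion.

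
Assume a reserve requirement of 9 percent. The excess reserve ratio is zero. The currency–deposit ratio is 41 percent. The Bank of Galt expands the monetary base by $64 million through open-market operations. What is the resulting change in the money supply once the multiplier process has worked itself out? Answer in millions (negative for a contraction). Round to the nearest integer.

$180 million

The money multiplier is m = (1 + c) / (rr + c) = (1 + 0.41) / (0.09 + 0.41) = 2.82.
The purchase adds 64 million of base, so ΔM = m × ΔMB = 2.82 × (+64) = 180.48 million.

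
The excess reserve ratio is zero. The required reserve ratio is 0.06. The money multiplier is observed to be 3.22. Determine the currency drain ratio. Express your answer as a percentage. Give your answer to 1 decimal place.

36.3%

Using m = 3.22. From m = (1 + c)/(c + rr + e), rearranging gives 1 + c = m·(c + rr + e), so c·(1 − m) = m·(rr + e) − 1.
Hence c = [m·(rr + e) − 1]/(1 − m) = [3.22 × (0.06 + 0) − 1] / (1 − 3.22) ≈ 0.363423.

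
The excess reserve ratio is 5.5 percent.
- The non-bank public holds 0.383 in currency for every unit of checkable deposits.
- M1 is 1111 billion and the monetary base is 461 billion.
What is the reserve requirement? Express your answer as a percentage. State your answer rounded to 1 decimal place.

13.6%

Using m = M/MB = 1111/461 ≈ 2.409978. Since m = (1 + c)/(c + rr + e), the denominator satisfies c + rr + e = (1 + c)/m = (1 + 0.383) / 2.409978 ≈ 0.573864.
With c = 0.383 and e = 0.055, the reserve requirement is 0.573864 − 0.383 − 0.055 = 0.135864.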